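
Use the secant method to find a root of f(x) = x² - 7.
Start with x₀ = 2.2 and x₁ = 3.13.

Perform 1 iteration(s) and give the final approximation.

f(x) = x² - 7
x₀ = 2.2, x₁ = 3.13

Secant formula: x_{n+1} = x_n - f(x_n)(x_n - x_{n-1})/(f(x_n) - f(x_{n-1}))

Iteration 1:
  f(2.200000) = -2.160000
  f(3.130000) = 2.796900
  x_2 = 3.130000 - 2.796900×(3.130000 - 2.200000)/(2.796900 - (-2.160000))
       = 2.605253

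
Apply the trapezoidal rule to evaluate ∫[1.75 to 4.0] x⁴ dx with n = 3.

f(x) = x⁴
a = 1.75, b = 4.0, n = 3
h = (b - a)/n = 0.750000

Trapezoidal rule: (h/2)[f(x₀) + 2f(x₁) + 2f(x₂) + ... + f(xₙ)]

x_0 = 1.7500, f(x_0) = 9.378906, coefficient = 1
x_1 = 2.5000, f(x_1) = 39.062500, coefficient = 2
x_2 = 3.2500, f(x_2) = 111.566406, coefficient = 2
x_3 = 4.0000, f(x_3) = 256.000000, coefficient = 1

I ≈ (0.750000/2) × 566.636719 = 212.488770
Exact value: 201.517383
Error: 10.971387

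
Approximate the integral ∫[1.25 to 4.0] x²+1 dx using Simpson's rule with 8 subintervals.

f(x) = x²+1
a = 1.25, b = 4.0, n = 8
h = (b - a)/n = 0.343750

Simpson's rule: (h/3)[f(x₀) + 4f(x₁) + 2f(x₂) + ... + f(xₙ)]

x_0 = 1.2500, f(x_0) = 2.562500, coefficient = 1
x_1 = 1.5938, f(x_1) = 3.540039, coefficient = 4
x_2 = 1.9375, f(x_2) = 4.753906, coefficient = 2
x_3 = 2.2812, f(x_3) = 6.204102, coefficient = 4
x_4 = 2.6250, f(x_4) = 7.890625, coefficient = 2
x_5 = 2.9688, f(x_5) = 9.813477, coefficient = 4
x_6 = 3.3125, f(x_6) = 11.972656, coefficient = 2
x_7 = 3.6562, f(x_7) = 14.368164, coefficient = 4
x_8 = 4.0000, f(x_8) = 17.000000, coefficient = 1

I ≈ (0.343750/3) × 204.500000 = 23.432292
Exact value: 23.432292
Error: 0.000000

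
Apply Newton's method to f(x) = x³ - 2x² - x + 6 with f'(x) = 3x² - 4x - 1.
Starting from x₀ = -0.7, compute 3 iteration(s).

f(x) = x³ - 2x² - x + 6
f'(x) = 3x² - 4x - 1
x₀ = -0.7

Newton-Raphson formula: x_{n+1} = x_n - f(x_n)/f'(x_n)

Iteration 1:
  f(-0.700000) = 5.377000
  f'(-0.700000) = 3.270000
  x_1 = -0.700000 - 5.377000/3.270000 = -2.344343
Iteration 2:
  f(-2.344343) = -15.531911
  f'(-2.344343) = 24.865195
  x_2 = -2.344343 - (-15.531911)/24.865195 = -1.719698
Iteration 3:
  f(-1.719698) = -3.280791
  f'(-1.719698) = 14.750874
  x_3 = -1.719698 - (-3.280791)/14.750874 = -1.497285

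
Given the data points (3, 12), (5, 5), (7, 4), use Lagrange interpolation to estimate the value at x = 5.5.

Lagrange interpolation formula:
P(x) = Σ yᵢ × Lᵢ(x)
where Lᵢ(x) = Π_{j≠i} (x - xⱼ)/(xᵢ - xⱼ)

L_0(5.5) = (5.5 - 5)/(3 - 5) × (5.5 - 7)/(3 - 7) = -0.093750
L_1(5.5) = (5.5 - 3)/(5 - 3) × (5.5 - 7)/(5 - 7) = 0.937500
L_2(5.5) = (5.5 - 3)/(7 - 3) × (5.5 - 5)/(7 - 5) = 0.156250

P(5.5) = 12×L_0(5.5) + 5×L_1(5.5) + 4×L_2(5.5)
P(5.5) = 4.187500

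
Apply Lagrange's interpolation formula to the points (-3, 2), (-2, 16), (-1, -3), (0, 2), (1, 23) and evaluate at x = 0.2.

Lagrange interpolation formula:
P(x) = Σ yᵢ × Lᵢ(x)
where Lᵢ(x) = Π_{j≠i} (x - xⱼ)/(xᵢ - xⱼ)

L_0(0.2) = (0.2 - (-2))/(-3 - (-2)) × (0.2 - (-1))/(-3 - (-1)) × (0.2 - 0)/(-3 - 0) × (0.2 - 1)/(-3 - 1) = -0.017600
L_1(0.2) = (0.2 - (-3))/(-2 - (-3)) × (0.2 - (-1))/(-2 - (-1)) × (0.2 - 0)/(-2 - 0) × (0.2 - 1)/(-2 - 1) = 0.102400
L_2(0.2) = (0.2 - (-3))/(-1 - (-3)) × (0.2 - (-2))/(-1 - (-2)) × (0.2 - 0)/(-1 - 0) × (0.2 - 1)/(-1 - 1) = -0.281600
L_3(0.2) = (0.2 - (-3))/(0 - (-3)) × (0.2 - (-2))/(0 - (-2)) × (0.2 - (-1))/(0 - (-1)) × (0.2 - 1)/(0 - 1) = 1.126400
L_4(0.2) = (0.2 - (-3))/(1 - (-3)) × (0.2 - (-2))/(1 - (-2)) × (0.2 - (-1))/(1 - (-1)) × (0.2 - 0)/(1 - 0) = 0.070400

P(0.2) = 2×L_0(0.2) + 16×L_1(0.2) + (-3)×L_2(0.2) + 2×L_3(0.2) + 23×L_4(0.2)
P(0.2) = 6.320000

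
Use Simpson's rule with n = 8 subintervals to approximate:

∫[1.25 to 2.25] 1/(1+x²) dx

f(x) = 1/(1+x²)
a = 1.25, b = 2.25, n = 8
h = (b - a)/n = 0.125000

Simpson's rule: (h/3)[f(x₀) + 4f(x₁) + 2f(x₂) + ... + f(xₙ)]

x_0 = 1.2500, f(x_0) = 0.390244, coefficient = 1
x_1 = 1.3750, f(x_1) = 0.345946, coefficient = 4
x_2 = 1.5000, f(x_2) = 0.307692, coefficient = 2
x_3 = 1.6250, f(x_3) = 0.274678, coefficient = 4
x_4 = 1.7500, f(x_4) = 0.246154, coefficient = 2
x_5 = 1.8750, f(x_5) = 0.221453, coefficient = 4
x_6 = 2.0000, f(x_6) = 0.200000, coefficient = 2
x_7 = 2.1250, f(x_7) = 0.181303, coefficient = 4
x_8 = 2.2500, f(x_8) = 0.164948, coefficient = 1

I ≈ (0.125000/3) × 6.156407 = 0.256517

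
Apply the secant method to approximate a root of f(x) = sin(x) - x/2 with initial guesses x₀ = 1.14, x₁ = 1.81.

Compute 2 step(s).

f(x) = sin(x) - x/2
x₀ = 1.14, x₁ = 1.81

Secant formula: x_{n+1} = x_n - f(x_n)(x_n - x_{n-1})/(f(x_n) - f(x_{n-1}))

Iteration 1:
  f(1.140000) = 0.338633
  f(1.810000) = 0.066527
  x_2 = 1.810000 - 0.066527×(1.810000 - 1.140000)/(0.066527 - 0.338633)
       = 1.973807
Iteration 2:
  f(1.810000) = 0.066527
  f(1.973807) = -0.067019
  x_3 = 1.973807 - (-0.067019)×(1.973807 - 1.810000)/(-0.067019 - 0.066527)
       = 1.891602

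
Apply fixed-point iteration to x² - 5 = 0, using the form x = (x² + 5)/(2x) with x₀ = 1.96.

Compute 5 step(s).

Equation: x² - 5 = 0
Fixed-point form: x = (x² + 5)/(2x)
x₀ = 1.96

x_1 = g(1.960000) = 2.255510
x_2 = g(2.255510) = 2.236152
x_3 = g(2.236152) = 2.236068
x_4 = g(2.236068) = 2.236068
x_5 = g(2.236068) = 2.236068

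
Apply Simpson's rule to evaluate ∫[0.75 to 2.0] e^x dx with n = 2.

f(x) = e^x
a = 0.75, b = 2.0, n = 2
h = (b - a)/n = 0.625000

Simpson's rule: (h/3)[f(x₀) + 4f(x₁) + 2f(x₂) + ... + f(xₙ)]

x_0 = 0.7500, f(x_0) = 2.117000, coefficient = 1
x_1 = 1.3750, f(x_1) = 3.955077, coefficient = 4
x_2 = 2.0000, f(x_2) = 7.389056, coefficient = 1

I ≈ (0.625000/3) × 25.326363 = 5.276326
Exact value: 5.272056
Error: 0.004270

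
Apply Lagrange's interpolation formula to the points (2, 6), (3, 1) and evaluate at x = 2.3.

Lagrange interpolation formula:
P(x) = Σ yᵢ × Lᵢ(x)
where Lᵢ(x) = Π_{j≠i} (x - xⱼ)/(xᵢ - xⱼ)

L_0(2.3) = (2.3 - 3)/(2 - 3) = 0.700000
L_1(2.3) = (2.3 - 2)/(3 - 2) = 0.300000

P(2.3) = 6×L_0(2.3) + 1×L_1(2.3)
P(2.3) = 4.500000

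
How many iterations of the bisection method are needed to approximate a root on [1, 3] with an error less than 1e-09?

We need (b-a)/2^n ≤ 1e-09
(3 - 1)/2^n ≤ 1e-09
2/2^n ≤ 1e-09
2^n ≥ 2000000000
n ≥ log₂(2000000000) = 30.90
n ≥ 31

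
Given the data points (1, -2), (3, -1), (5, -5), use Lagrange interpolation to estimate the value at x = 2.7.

Lagrange interpolation formula:
P(x) = Σ yᵢ × Lᵢ(x)
where Lᵢ(x) = Π_{j≠i} (x - xⱼ)/(xᵢ - xⱼ)

L_0(2.7) = (2.7 - 3)/(1 - 3) × (2.7 - 5)/(1 - 5) = 0.086250
L_1(2.7) = (2.7 - 1)/(3 - 1) × (2.7 - 5)/(3 - 5) = 0.977500
L_2(2.7) = (2.7 - 1)/(5 - 1) × (2.7 - 3)/(5 - 3) = -0.063750

P(2.7) = (-2)×L_0(2.7) + (-1)×L_1(2.7) + (-5)×L_2(2.7)
P(2.7) = -0.831250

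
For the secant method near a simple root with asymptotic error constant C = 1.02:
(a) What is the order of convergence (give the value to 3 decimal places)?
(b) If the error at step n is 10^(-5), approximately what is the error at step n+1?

(a) Secant method has superlinear convergence with order φ = (1+√5)/2 ≈ 1.618.
    This means |e_{n+1}| ≈ C|e_n|^1.618.

(b) With |e_n| = 10^(-5) and C = 1.02:
    |e_{n+1}| ≈ 1.02 × (10^(-5))^1.618 = 1.02 × 10^(-8.09)

(a) ≈ 1.618 (golden ratio); (b) |e_{n+1}| ≈ 8.288e-09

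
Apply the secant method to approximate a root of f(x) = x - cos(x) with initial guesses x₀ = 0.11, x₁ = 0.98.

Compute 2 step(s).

f(x) = x - cos(x)
x₀ = 0.11, x₁ = 0.98

Secant formula: x_{n+1} = x_n - f(x_n)(x_n - x_{n-1})/(f(x_n) - f(x_{n-1}))

Iteration 1:
  f(0.110000) = -0.883956
  f(0.980000) = 0.422977
  x_2 = 0.980000 - 0.422977×(0.980000 - 0.110000)/(0.422977 - (-0.883956))
       = 0.698432
Iteration 2:
  f(0.980000) = 0.422977
  f(0.698432) = -0.067419
  x_3 = 0.698432 - (-0.067419)×(0.698432 - 0.980000)/(-0.067419 - 0.422977)
       = 0.737142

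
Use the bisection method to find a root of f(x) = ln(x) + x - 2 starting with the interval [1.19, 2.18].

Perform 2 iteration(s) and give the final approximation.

f(x) = ln(x) + x - 2
Initial interval: [1.19, 2.18]

Iteration 1:
  c_1 = (1.190000 + 2.180000)/2 = 1.685000
  f(c_1) = f(1.685000) = 0.206766
  f(a) × f(c) < 0, new interval: [1.190000, 1.685000]
Iteration 2:
  c_2 = (1.190000 + 1.685000)/2 = 1.437500
  f(c_2) = f(1.437500) = -0.199595
  f(a) × f(c) ≥ 0, new interval: [1.437500, 1.685000]

After 2 iteration(s), the approximation is c_2 = 1.437500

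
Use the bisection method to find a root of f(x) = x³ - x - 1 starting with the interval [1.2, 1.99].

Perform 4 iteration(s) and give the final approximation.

f(x) = x³ - x - 1
Initial interval: [1.2, 1.99]

Iteration 1:
  c_1 = (1.200000 + 1.990000)/2 = 1.595000
  f(c_1) = f(1.595000) = 1.462720
  f(a) × f(c) < 0, new interval: [1.200000, 1.595000]
Iteration 2:
  c_2 = (1.200000 + 1.595000)/2 = 1.397500
  f(c_2) = f(1.397500) = 0.331826
  f(a) × f(c) < 0, new interval: [1.200000, 1.397500]
Iteration 3:
  c_3 = (1.200000 + 1.397500)/2 = 1.298750
  f(c_3) = f(1.298750) = -0.108081
  f(a) × f(c) ≥ 0, new interval: [1.298750, 1.397500]
Iteration 4:
  c_4 = (1.298750 + 1.397500)/2 = 1.348125
  f(c_4) = f(1.348125) = 0.102013
  f(a) × f(c) < 0, new interval: [1.298750, 1.348125]

After 4 iteration(s), the approximation is c_4 = 1.348125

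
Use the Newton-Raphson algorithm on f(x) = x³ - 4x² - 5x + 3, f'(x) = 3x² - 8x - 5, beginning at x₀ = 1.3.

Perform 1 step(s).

f(x) = x³ - 4x² - 5x + 3
f'(x) = 3x² - 8x - 5
x₀ = 1.3

Newton-Raphson formula: x_{n+1} = x_n - f(x_n)/f'(x_n)

Iteration 1:
  f(1.300000) = -8.063000
  f'(1.300000) = -10.330000
  x_1 = 1.300000 - (-8.063000)/(-10.330000) = 0.519458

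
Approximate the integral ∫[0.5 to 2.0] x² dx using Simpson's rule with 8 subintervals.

f(x) = x²
a = 0.5, b = 2.0, n = 8
h = (b - a)/n = 0.187500

Simpson's rule: (h/3)[f(x₀) + 4f(x₁) + 2f(x₂) + ... + f(xₙ)]

x_0 = 0.5000, f(x_0) = 0.250000, coefficient = 1
x_1 = 0.6875, f(x_1) = 0.472656, coefficient = 4
x_2 = 0.8750, f(x_2) = 0.765625, coefficient = 2
x_3 = 1.0625, f(x_3) = 1.128906, coefficient = 4
x_4 = 1.2500, f(x_4) = 1.562500, coefficient = 2
x_5 = 1.4375, f(x_5) = 2.066406, coefficient = 4
x_6 = 1.6250, f(x_6) = 2.640625, coefficient = 2
x_7 = 1.8125, f(x_7) = 3.285156, coefficient = 4
x_8 = 2.0000, f(x_8) = 4.000000, coefficient = 1

I ≈ (0.187500/3) × 42.000000 = 2.625000
Exact value: 2.625000
Error: 0.000000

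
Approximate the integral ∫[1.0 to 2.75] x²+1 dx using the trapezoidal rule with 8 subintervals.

f(x) = x²+1
a = 1.0, b = 2.75, n = 8
h = (b - a)/n = 0.218750

Trapezoidal rule: (h/2)[f(x₀) + 2f(x₁) + 2f(x₂) + ... + f(xₙ)]

x_0 = 1.0000, f(x_0) = 2.000000, coefficient = 1
x_1 = 1.2188, f(x_1) = 2.485352, coefficient = 2
x_2 = 1.4375, f(x_2) = 3.066406, coefficient = 2
x_3 = 1.6562, f(x_3) = 3.743164, coefficient = 2
x_4 = 1.8750, f(x_4) = 4.515625, coefficient = 2
x_5 = 2.0938, f(x_5) = 5.383789, coefficient = 2
x_6 = 2.3125, f(x_6) = 6.347656, coefficient = 2
x_7 = 2.5312, f(x_7) = 7.407227, coefficient = 2
x_8 = 2.7500, f(x_8) = 8.562500, coefficient = 1

I ≈ (0.218750/2) × 76.460938 = 8.362915
Exact value: 8.348958
Error: 0.013957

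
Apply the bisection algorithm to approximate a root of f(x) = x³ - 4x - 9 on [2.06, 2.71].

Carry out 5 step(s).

f(x) = x³ - 4x - 9
Initial interval: [2.06, 2.71]

Iteration 1:
  c_1 = (2.060000 + 2.710000)/2 = 2.385000
  f(c_1) = f(2.385000) = -4.973583
  f(a) × f(c) ≥ 0, new interval: [2.385000, 2.710000]
Iteration 2:
  c_2 = (2.385000 + 2.710000)/2 = 2.547500
  f(c_2) = f(2.547500) = -2.657346
  f(a) × f(c) ≥ 0, new interval: [2.547500, 2.710000]
Iteration 3:
  c_3 = (2.547500 + 2.710000)/2 = 2.628750
  f(c_3) = f(2.628750) = -1.349479
  f(a) × f(c) ≥ 0, new interval: [2.628750, 2.710000]
Iteration 4:
  c_4 = (2.628750 + 2.710000)/2 = 2.669375
  f(c_4) = f(2.669375) = -0.656701
  f(a) × f(c) ≥ 0, new interval: [2.669375, 2.710000]
Iteration 5:
  c_5 = (2.669375 + 2.710000)/2 = 2.689687
  f(c_5) = f(2.689687) = -0.300424
  f(a) × f(c) ≥ 0, new interval: [2.689687, 2.710000]

After 5 iteration(s), the approximation is c_5 = 2.689687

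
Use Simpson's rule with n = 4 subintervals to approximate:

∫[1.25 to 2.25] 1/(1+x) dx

f(x) = 1/(1+x)
a = 1.25, b = 2.25, n = 4
h = (b - a)/n = 0.250000

Simpson's rule: (h/3)[f(x₀) + 4f(x₁) + 2f(x₂) + ... + f(xₙ)]

x_0 = 1.2500, f(x_0) = 0.444444, coefficient = 1
x_1 = 1.5000, f(x_1) = 0.400000, coefficient = 4
x_2 = 1.7500, f(x_2) = 0.363636, coefficient = 2
x_3 = 2.0000, f(x_3) = 0.333333, coefficient = 4
x_4 = 2.2500, f(x_4) = 0.307692, coefficient = 1

I ≈ (0.250000/3) × 4.412743 = 0.367729
Exact value: 0.367725
Error: 0.000004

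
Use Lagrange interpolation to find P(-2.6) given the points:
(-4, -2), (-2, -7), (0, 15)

Lagrange interpolation formula:
P(x) = Σ yᵢ × Lᵢ(x)
where Lᵢ(x) = Π_{j≠i} (x - xⱼ)/(xᵢ - xⱼ)

L_0(-2.6) = (-2.6 - (-2))/(-4 - (-2)) × (-2.6 - 0)/(-4 - 0) = 0.195000
L_1(-2.6) = (-2.6 - (-4))/(-2 - (-4)) × (-2.6 - 0)/(-2 - 0) = 0.910000
L_2(-2.6) = (-2.6 - (-4))/(0 - (-4)) × (-2.6 - (-2))/(0 - (-2)) = -0.105000

P(-2.6) = (-2)×L_0(-2.6) + (-7)×L_1(-2.6) + 15×L_2(-2.6)
P(-2.6) = -8.335000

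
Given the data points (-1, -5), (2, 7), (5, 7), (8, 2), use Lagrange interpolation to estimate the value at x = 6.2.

Lagrange interpolation formula:
P(x) = Σ yᵢ × Lᵢ(x)
where Lᵢ(x) = Π_{j≠i} (x - xⱼ)/(xᵢ - xⱼ)

L_0(6.2) = (6.2 - 2)/(-1 - 2) × (6.2 - 5)/(-1 - 5) × (6.2 - 8)/(-1 - 8) = 0.056000
L_1(6.2) = (6.2 - (-1))/(2 - (-1)) × (6.2 - 5)/(2 - 5) × (6.2 - 8)/(2 - 8) = -0.288000
L_2(6.2) = (6.2 - (-1))/(5 - (-1)) × (6.2 - 2)/(5 - 2) × (6.2 - 8)/(5 - 8) = 1.008000
L_3(6.2) = (6.2 - (-1))/(8 - (-1)) × (6.2 - 2)/(8 - 2) × (6.2 - 5)/(8 - 5) = 0.224000

P(6.2) = (-5)×L_0(6.2) + 7×L_1(6.2) + 7×L_2(6.2) + 2×L_3(6.2)
P(6.2) = 5.208000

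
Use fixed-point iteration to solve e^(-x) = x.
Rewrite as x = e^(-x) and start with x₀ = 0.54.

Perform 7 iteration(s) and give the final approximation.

Equation: e^(-x) = x
Fixed-point form: x = e^(-x)
x₀ = 0.54

x_1 = g(0.540000) = 0.582748
x_2 = g(0.582748) = 0.558362
x_3 = g(0.558362) = 0.572146
x_4 = g(0.572146) = 0.564313
x_5 = g(0.564313) = 0.568751
x_6 = g(0.568751) = 0.566232
x_7 = g(0.566232) = 0.567660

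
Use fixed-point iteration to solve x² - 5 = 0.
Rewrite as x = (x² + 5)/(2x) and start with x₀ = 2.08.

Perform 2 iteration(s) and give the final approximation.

Equation: x² - 5 = 0
Fixed-point form: x = (x² + 5)/(2x)
x₀ = 2.08

x_1 = g(2.080000) = 2.241923
x_2 = g(2.241923) = 2.236076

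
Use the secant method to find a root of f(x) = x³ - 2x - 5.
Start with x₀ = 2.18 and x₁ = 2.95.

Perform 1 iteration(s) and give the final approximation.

f(x) = x³ - 2x - 5
x₀ = 2.18, x₁ = 2.95

Secant formula: x_{n+1} = x_n - f(x_n)(x_n - x_{n-1})/(f(x_n) - f(x_{n-1}))

Iteration 1:
  f(2.180000) = 1.000232
  f(2.950000) = 14.772375
  x_2 = 2.950000 - 14.772375×(2.950000 - 2.180000)/(14.772375 - 1.000232)
       = 2.124077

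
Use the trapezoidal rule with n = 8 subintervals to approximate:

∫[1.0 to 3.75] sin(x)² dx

f(x) = sin(x)²
a = 1.0, b = 3.75, n = 8
h = (b - a)/n = 0.343750

Trapezoidal rule: (h/2)[f(x₀) + 2f(x₁) + 2f(x₂) + ... + f(xₙ)]

x_0 = 1.0000, f(x_0) = 0.708073, coefficient = 1
x_1 = 1.3438, f(x_1) = 0.949330, coefficient = 2
x_2 = 1.6875, f(x_2) = 0.986442, coefficient = 2
x_3 = 2.0312, f(x_3) = 0.802549, coefficient = 2
x_4 = 2.3750, f(x_4) = 0.481199, coefficient = 2
x_5 = 2.7188, f(x_5) = 0.168391, coefficient = 2
x_6 = 3.0625, f(x_6) = 0.006243, coefficient = 2
x_7 = 3.4062, f(x_7) = 0.068423, coefficient = 2
x_8 = 3.7500, f(x_8) = 0.326682, coefficient = 1

I ≈ (0.343750/2) × 7.959908 = 1.368109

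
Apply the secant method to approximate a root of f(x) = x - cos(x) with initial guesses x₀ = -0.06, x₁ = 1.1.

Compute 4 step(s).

f(x) = x - cos(x)
x₀ = -0.06, x₁ = 1.1

Secant formula: x_{n+1} = x_n - f(x_n)(x_n - x_{n-1})/(f(x_n) - f(x_{n-1}))

Iteration 1:
  f(-0.060000) = -1.058201
  f(1.100000) = 0.646404
  x_2 = 1.100000 - 0.646404×(1.100000 - (-0.060000))/(0.646404 - (-1.058201))
       = 0.660116
Iteration 2:
  f(1.100000) = 0.646404
  f(0.660116) = -0.129805
  x_3 = 0.660116 - (-0.129805)×(0.660116 - 1.100000)/(-0.129805 - 0.646404)
       = 0.733678
Iteration 3:
  f(0.660116) = -0.129805
  f(0.733678) = -0.009039
  x_4 = 0.733678 - (-0.009039)×(0.733678 - 0.660116)/(-0.009039 - (-0.129805))
       = 0.739184
Iteration 4:
  f(0.733678) = -0.009039
  f(0.739184) = 0.000165
  x_5 = 0.739184 - 0.000165×(0.739184 - 0.733678)/(0.000165 - (-0.009039))
       = 0.739085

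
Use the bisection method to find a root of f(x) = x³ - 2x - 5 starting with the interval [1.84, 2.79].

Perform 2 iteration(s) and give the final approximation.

f(x) = x³ - 2x - 5
Initial interval: [1.84, 2.79]

Iteration 1:
  c_1 = (1.840000 + 2.790000)/2 = 2.315000
  f(c_1) = f(2.315000) = 2.776606
  f(a) × f(c) < 0, new interval: [1.840000, 2.315000]
Iteration 2:
  c_2 = (1.840000 + 2.315000)/2 = 2.077500
  f(c_2) = f(2.077500) = -0.188497
  f(a) × f(c) ≥ 0, new interval: [2.077500, 2.315000]

After 2 iteration(s), the approximation is c_2 = 2.077500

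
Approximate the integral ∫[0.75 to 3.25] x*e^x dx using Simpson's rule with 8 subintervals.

f(x) = x*e^x
a = 0.75, b = 3.25, n = 8
h = (b - a)/n = 0.312500

Simpson's rule: (h/3)[f(x₀) + 4f(x₁) + 2f(x₂) + ... + f(xₙ)]

x_0 = 0.7500, f(x_0) = 1.587750, coefficient = 1
x_1 = 1.0625, f(x_1) = 3.074446, coefficient = 4
x_2 = 1.3750, f(x_2) = 5.438230, coefficient = 2
x_3 = 1.6875, f(x_3) = 9.122539, coefficient = 4
x_4 = 2.0000, f(x_4) = 14.778112, coefficient = 2
x_5 = 2.3125, f(x_5) = 23.355423, coefficient = 4
x_6 = 2.6250, f(x_6) = 36.237007, coefficient = 2
x_7 = 2.9375, f(x_7) = 55.426559, coefficient = 4
x_8 = 3.2500, f(x_8) = 83.818605, coefficient = 1

I ≈ (0.312500/3) × 562.228918 = 58.565512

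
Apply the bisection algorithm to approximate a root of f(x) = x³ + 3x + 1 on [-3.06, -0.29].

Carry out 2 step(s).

f(x) = x³ + 3x + 1
Initial interval: [-3.06, -0.29]

Iteration 1:
  c_1 = (-3.060000 + (-0.290000))/2 = -1.675000
  f(c_1) = f(-1.675000) = -8.724422
  f(a) × f(c) ≥ 0, new interval: [-1.675000, -0.290000]
Iteration 2:
  c_2 = (-1.675000 + (-0.290000))/2 = -0.982500
  f(c_2) = f(-0.982500) = -2.895913
  f(a) × f(c) ≥ 0, new interval: [-0.982500, -0.290000]

After 2 iteration(s), the approximation is c_2 = -0.982500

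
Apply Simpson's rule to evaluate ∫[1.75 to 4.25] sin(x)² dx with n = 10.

f(x) = sin(x)²
a = 1.75, b = 4.25, n = 10
h = (b - a)/n = 0.250000

Simpson's rule: (h/3)[f(x₀) + 4f(x₁) + 2f(x₂) + ... + f(xₙ)]

x_0 = 1.7500, f(x_0) = 0.968228, coefficient = 1
x_1 = 2.0000, f(x_1) = 0.826822, coefficient = 4
x_2 = 2.2500, f(x_2) = 0.605398, coefficient = 2
x_3 = 2.5000, f(x_3) = 0.358169, coefficient = 4
x_4 = 2.7500, f(x_4) = 0.145665, coefficient = 2
x_5 = 3.0000, f(x_5) = 0.019915, coefficient = 4
x_6 = 3.2500, f(x_6) = 0.011706, coefficient = 2
x_7 = 3.5000, f(x_7) = 0.123049, coefficient = 4
x_8 = 3.7500, f(x_8) = 0.326682, coefficient = 2
x_9 = 4.0000, f(x_9) = 0.572750, coefficient = 4
x_10 = 4.2500, f(x_10) = 0.801006, coefficient = 1

I ≈ (0.250000/3) × 11.550955 = 0.962580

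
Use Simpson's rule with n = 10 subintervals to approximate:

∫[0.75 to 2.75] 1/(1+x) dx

f(x) = 1/(1+x)
a = 0.75, b = 2.75, n = 10
h = (b - a)/n = 0.200000

Simpson's rule: (h/3)[f(x₀) + 4f(x₁) + 2f(x₂) + ... + f(xₙ)]

x_0 = 0.7500, f(x_0) = 0.571429, coefficient = 1
x_1 = 0.9500, f(x_1) = 0.512821, coefficient = 4
x_2 = 1.1500, f(x_2) = 0.465116, coefficient = 2
x_3 = 1.3500, f(x_3) = 0.425532, coefficient = 4
x_4 = 1.5500, f(x_4) = 0.392157, coefficient = 2
x_5 = 1.7500, f(x_5) = 0.363636, coefficient = 4
x_6 = 1.9500, f(x_6) = 0.338983, coefficient = 2
x_7 = 2.1500, f(x_7) = 0.317460, coefficient = 4
x_8 = 2.3500, f(x_8) = 0.298507, coefficient = 2
x_9 = 2.5500, f(x_9) = 0.281690, coefficient = 4
x_10 = 2.7500, f(x_10) = 0.266667, coefficient = 1

I ≈ (0.200000/3) × 11.432180 = 0.762145
Exact value: 0.762140
Error: 0.000005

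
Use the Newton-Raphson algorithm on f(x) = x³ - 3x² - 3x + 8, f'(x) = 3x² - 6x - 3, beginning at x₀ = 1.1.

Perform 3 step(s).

f(x) = x³ - 3x² - 3x + 8
f'(x) = 3x² - 6x - 3
x₀ = 1.1

Newton-Raphson formula: x_{n+1} = x_n - f(x_n)/f'(x_n)

Iteration 1:
  f(1.100000) = 2.401000
  f'(1.100000) = -5.970000
  x_1 = 1.100000 - 2.401000/(-5.970000) = 1.502178
Iteration 2:
  f(1.502178) = 0.113575
  f'(1.502178) = -5.243453
  x_2 = 1.502178 - 0.113575/(-5.243453) = 1.523838
Iteration 3:
  f(1.523838) = 0.000717
  f'(1.523838) = -5.176782
  x_3 = 1.523838 - 0.000717/(-5.176782) = 1.523976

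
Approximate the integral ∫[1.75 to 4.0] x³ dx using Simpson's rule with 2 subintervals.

f(x) = x³
a = 1.75, b = 4.0, n = 2
h = (b - a)/n = 1.125000

Simpson's rule: (h/3)[f(x₀) + 4f(x₁) + 2f(x₂) + ... + f(xₙ)]

x_0 = 1.7500, f(x_0) = 5.359375, coefficient = 1
x_1 = 2.8750, f(x_1) = 23.763672, coefficient = 4
x_2 = 4.0000, f(x_2) = 64.000000, coefficient = 1

I ≈ (1.125000/3) × 164.414062 = 61.655273
Exact value: 61.655273
Error: 0.000000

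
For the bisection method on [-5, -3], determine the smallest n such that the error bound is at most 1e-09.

We need (b-a)/2^n ≤ 1e-09
(-3 - (-5))/2^n ≤ 1e-09
2/2^n ≤ 1e-09
2^n ≥ 2000000000
n ≥ log₂(2000000000) = 30.90
n ≥ 31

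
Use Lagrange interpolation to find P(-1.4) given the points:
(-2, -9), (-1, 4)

Lagrange interpolation formula:
P(x) = Σ yᵢ × Lᵢ(x)
where Lᵢ(x) = Π_{j≠i} (x - xⱼ)/(xᵢ - xⱼ)

L_0(-1.4) = (-1.4 - (-1))/(-2 - (-1)) = 0.400000
L_1(-1.4) = (-1.4 - (-2))/(-1 - (-2)) = 0.600000

P(-1.4) = (-9)×L_0(-1.4) + 4×L_1(-1.4)
P(-1.4) = -1.200000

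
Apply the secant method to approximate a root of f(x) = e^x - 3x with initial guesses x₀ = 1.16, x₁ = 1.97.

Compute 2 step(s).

f(x) = e^x - 3x
x₀ = 1.16, x₁ = 1.97

Secant formula: x_{n+1} = x_n - f(x_n)(x_n - x_{n-1})/(f(x_n) - f(x_{n-1}))

Iteration 1:
  f(1.160000) = -0.290067
  f(1.970000) = 1.260676
  x_2 = 1.970000 - 1.260676×(1.970000 - 1.160000)/(1.260676 - (-0.290067))
       = 1.311511
Iteration 2:
  f(1.970000) = 1.260676
  f(1.311511) = -0.222755
  x_3 = 1.311511 - (-0.222755)×(1.311511 - 1.970000)/(-0.222755 - 1.260676)
       = 1.410391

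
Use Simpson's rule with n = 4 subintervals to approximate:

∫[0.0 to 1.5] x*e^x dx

f(x) = x*e^x
a = 0.0, b = 1.5, n = 4
h = (b - a)/n = 0.375000

Simpson's rule: (h/3)[f(x₀) + 4f(x₁) + 2f(x₂) + ... + f(xₙ)]

x_0 = 0.0000, f(x_0) = 0.000000, coefficient = 1
x_1 = 0.3750, f(x_1) = 0.545622, coefficient = 4
x_2 = 0.7500, f(x_2) = 1.587750, coefficient = 2
x_3 = 1.1250, f(x_3) = 3.465244, coefficient = 4
x_4 = 1.5000, f(x_4) = 6.722534, coefficient = 1

I ≈ (0.375000/3) × 25.941497 = 3.242687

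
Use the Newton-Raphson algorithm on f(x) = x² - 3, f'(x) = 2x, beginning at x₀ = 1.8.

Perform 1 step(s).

f(x) = x² - 3
f'(x) = 2x
x₀ = 1.8

Newton-Raphson formula: x_{n+1} = x_n - f(x_n)/f'(x_n)

Iteration 1:
  f(1.800000) = 0.240000
  f'(1.800000) = 3.600000
  x_1 = 1.800000 - 0.240000/3.600000 = 1.733333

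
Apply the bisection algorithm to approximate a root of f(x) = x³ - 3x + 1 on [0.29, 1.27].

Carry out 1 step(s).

f(x) = x³ - 3x + 1
Initial interval: [0.29, 1.27]

Iteration 1:
  c_1 = (0.290000 + 1.270000)/2 = 0.780000
  f(c_1) = f(0.780000) = -0.865448
  f(a) × f(c) < 0, new interval: [0.290000, 0.780000]

After 1 iteration(s), the approximation is c_1 = 0.780000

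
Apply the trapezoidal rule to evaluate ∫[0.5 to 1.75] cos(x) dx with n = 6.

f(x) = cos(x)
a = 0.5, b = 1.75, n = 6
h = (b - a)/n = 0.208333

Trapezoidal rule: (h/2)[f(x₀) + 2f(x₁) + 2f(x₂) + ... + f(xₙ)]

x_0 = 0.5000, f(x_0) = 0.877583, coefficient = 1
x_1 = 0.7083, f(x_1) = 0.759447, coefficient = 2
x_2 = 0.9167, f(x_2) = 0.608469, coefficient = 2
x_3 = 1.1250, f(x_3) = 0.431177, coefficient = 2
x_4 = 1.3333, f(x_4) = 0.235238, coefficient = 2
x_5 = 1.5417, f(x_5) = 0.029126, coefficient = 2
x_6 = 1.7500, f(x_6) = -0.178246, coefficient = 1

I ≈ (0.208333/2) × 4.826248 = 0.502734
Exact value: 0.504560
Error: 0.001826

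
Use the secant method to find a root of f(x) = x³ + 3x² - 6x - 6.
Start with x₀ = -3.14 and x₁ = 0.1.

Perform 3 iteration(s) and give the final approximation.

f(x) = x³ + 3x² - 6x - 6
x₀ = -3.14, x₁ = 0.1

Secant formula: x_{n+1} = x_n - f(x_n)(x_n - x_{n-1})/(f(x_n) - f(x_{n-1}))

Iteration 1:
  f(-3.140000) = 11.459656
  f(0.100000) = -6.569000
  x_2 = 0.100000 - (-6.569000)×(0.100000 - (-3.140000))/(-6.569000 - 11.459656)
       = -1.080541
Iteration 2:
  f(0.100000) = -6.569000
  f(-1.080541) = 2.724343
  x_3 = -1.080541 - 2.724343×(-1.080541 - 0.100000)/(2.724343 - (-6.569000))
       = -0.734465
Iteration 3:
  f(-1.080541) = 2.724343
  f(-0.734465) = -0.371091
  x_4 = -0.734465 - (-0.371091)×(-0.734465 - (-1.080541))/(-0.371091 - 2.724343)
       = -0.775954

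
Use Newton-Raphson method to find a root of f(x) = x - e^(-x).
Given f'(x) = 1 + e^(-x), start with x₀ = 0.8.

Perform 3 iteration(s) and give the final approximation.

f(x) = x - e^(-x)
f'(x) = 1 + e^(-x)
x₀ = 0.8

Newton-Raphson formula: x_{n+1} = x_n - f(x_n)/f'(x_n)

Iteration 1:
  f(0.800000) = 0.350671
  f'(0.800000) = 1.449329
  x_1 = 0.800000 - 0.350671/1.449329 = 0.558046
Iteration 2:
  f(0.558046) = -0.014280
  f'(0.558046) = 1.572326
  x_2 = 0.558046 - (-0.014280)/1.572326 = 0.567128
Iteration 3:
  f(0.567128) = -0.000024
  f'(0.567128) = 1.567152
  x_3 = 0.567128 - (-0.000024)/1.567152 = 0.567143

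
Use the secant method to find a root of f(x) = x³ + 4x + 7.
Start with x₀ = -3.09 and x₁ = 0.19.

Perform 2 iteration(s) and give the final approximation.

f(x) = x³ + 4x + 7
x₀ = -3.09, x₁ = 0.19

Secant formula: x_{n+1} = x_n - f(x_n)(x_n - x_{n-1})/(f(x_n) - f(x_{n-1}))

Iteration 1:
  f(-3.090000) = -34.863629
  f(0.190000) = 7.766859
  x_2 = 0.190000 - 7.766859×(0.190000 - (-3.090000))/(7.766859 - (-34.863629))
       = -0.407584
Iteration 2:
  f(0.190000) = 7.766859
  f(-0.407584) = 5.301954
  x_3 = -0.407584 - 5.301954×(-0.407584 - 0.190000)/(5.301954 - 7.766859)
       = -1.692974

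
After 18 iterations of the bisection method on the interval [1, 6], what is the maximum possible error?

Bisection error bound: |error| ≤ (b-a)/2^n
|error| ≤ (6 - 1)/2^18 = 5/2^18
|error| ≤ 0.0000190735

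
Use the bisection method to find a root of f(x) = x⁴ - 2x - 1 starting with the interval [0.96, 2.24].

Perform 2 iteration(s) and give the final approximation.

f(x) = x⁴ - 2x - 1
Initial interval: [0.96, 2.24]

Iteration 1:
  c_1 = (0.960000 + 2.240000)/2 = 1.600000
  f(c_1) = f(1.600000) = 2.353600
  f(a) × f(c) < 0, new interval: [0.960000, 1.600000]
Iteration 2:
  c_2 = (0.960000 + 1.600000)/2 = 1.280000
  f(c_2) = f(1.280000) = -0.875645
  f(a) × f(c) ≥ 0, new interval: [1.280000, 1.600000]

After 2 iteration(s), the approximation is c_2 = 1.280000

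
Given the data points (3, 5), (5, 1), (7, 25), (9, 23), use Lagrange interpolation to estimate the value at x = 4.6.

Lagrange interpolation formula:
P(x) = Σ yᵢ × Lᵢ(x)
where Lᵢ(x) = Π_{j≠i} (x - xⱼ)/(xᵢ - xⱼ)

L_0(4.6) = (4.6 - 5)/(3 - 5) × (4.6 - 7)/(3 - 7) × (4.6 - 9)/(3 - 9) = 0.088000
L_1(4.6) = (4.6 - 3)/(5 - 3) × (4.6 - 7)/(5 - 7) × (4.6 - 9)/(5 - 9) = 1.056000
L_2(4.6) = (4.6 - 3)/(7 - 3) × (4.6 - 5)/(7 - 5) × (4.6 - 9)/(7 - 9) = -0.176000
L_3(4.6) = (4.6 - 3)/(9 - 3) × (4.6 - 5)/(9 - 5) × (4.6 - 7)/(9 - 7) = 0.032000

P(4.6) = 5×L_0(4.6) + 1×L_1(4.6) + 25×L_2(4.6) + 23×L_3(4.6)
P(4.6) = -2.168000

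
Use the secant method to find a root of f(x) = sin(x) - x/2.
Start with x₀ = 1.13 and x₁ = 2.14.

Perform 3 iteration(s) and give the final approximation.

f(x) = sin(x) - x/2
x₀ = 1.13, x₁ = 2.14

Secant formula: x_{n+1} = x_n - f(x_n)(x_n - x_{n-1})/(f(x_n) - f(x_{n-1}))

Iteration 1:
  f(1.130000) = 0.339412
  f(2.140000) = -0.227670
  x_2 = 2.140000 - (-0.227670)×(2.140000 - 1.130000)/(-0.227670 - 0.339412)
       = 1.734510
Iteration 2:
  f(2.140000) = -0.227670
  f(1.734510) = 0.119374
  x_3 = 1.734510 - 0.119374×(1.734510 - 2.140000)/(0.119374 - (-0.227670))
       = 1.873988
Iteration 3:
  f(1.734510) = 0.119374
  f(1.873988) = 0.017395
  x_4 = 1.873988 - 0.017395×(1.873988 - 1.734510)/(0.017395 - 0.119374)
       = 1.897779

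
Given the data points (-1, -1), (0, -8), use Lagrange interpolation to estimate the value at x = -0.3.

Lagrange interpolation formula:
P(x) = Σ yᵢ × Lᵢ(x)
where Lᵢ(x) = Π_{j≠i} (x - xⱼ)/(xᵢ - xⱼ)

L_0(-0.3) = (-0.3 - 0)/(-1 - 0) = 0.300000
L_1(-0.3) = (-0.3 - (-1))/(0 - (-1)) = 0.700000

P(-0.3) = (-1)×L_0(-0.3) + (-8)×L_1(-0.3)
P(-0.3) = -5.900000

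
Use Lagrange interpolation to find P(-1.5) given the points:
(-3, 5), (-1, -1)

Lagrange interpolation formula:
P(x) = Σ yᵢ × Lᵢ(x)
where Lᵢ(x) = Π_{j≠i} (x - xⱼ)/(xᵢ - xⱼ)

L_0(-1.5) = (-1.5 - (-1))/(-3 - (-1)) = 0.250000
L_1(-1.5) = (-1.5 - (-3))/(-1 - (-3)) = 0.750000

P(-1.5) = 5×L_0(-1.5) + (-1)×L_1(-1.5)
P(-1.5) = 0.500000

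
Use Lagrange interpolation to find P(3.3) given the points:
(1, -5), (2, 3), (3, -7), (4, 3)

Lagrange interpolation formula:
P(x) = Σ yᵢ × Lᵢ(x)
where Lᵢ(x) = Π_{j≠i} (x - xⱼ)/(xᵢ - xⱼ)

L_0(3.3) = (3.3 - 2)/(1 - 2) × (3.3 - 3)/(1 - 3) × (3.3 - 4)/(1 - 4) = 0.045500
L_1(3.3) = (3.3 - 1)/(2 - 1) × (3.3 - 3)/(2 - 3) × (3.3 - 4)/(2 - 4) = -0.241500
L_2(3.3) = (3.3 - 1)/(3 - 1) × (3.3 - 2)/(3 - 2) × (3.3 - 4)/(3 - 4) = 1.046500
L_3(3.3) = (3.3 - 1)/(4 - 1) × (3.3 - 2)/(4 - 2) × (3.3 - 3)/(4 - 3) = 0.149500

P(3.3) = (-5)×L_0(3.3) + 3×L_1(3.3) + (-7)×L_2(3.3) + 3×L_3(3.3)
P(3.3) = -7.829000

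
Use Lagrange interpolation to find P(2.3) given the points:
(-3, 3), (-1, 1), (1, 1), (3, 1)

Lagrange interpolation formula:
P(x) = Σ yᵢ × Lᵢ(x)
where Lᵢ(x) = Π_{j≠i} (x - xⱼ)/(xᵢ - xⱼ)

L_0(2.3) = (2.3 - (-1))/(-3 - (-1)) × (2.3 - 1)/(-3 - 1) × (2.3 - 3)/(-3 - 3) = 0.062563
L_1(2.3) = (2.3 - (-3))/(-1 - (-3)) × (2.3 - 1)/(-1 - 1) × (2.3 - 3)/(-1 - 3) = -0.301438
L_2(2.3) = (2.3 - (-3))/(1 - (-3)) × (2.3 - (-1))/(1 - (-1)) × (2.3 - 3)/(1 - 3) = 0.765188
L_3(2.3) = (2.3 - (-3))/(3 - (-3)) × (2.3 - (-1))/(3 - (-1)) × (2.3 - 1)/(3 - 1) = 0.473687

P(2.3) = 3×L_0(2.3) + 1×L_1(2.3) + 1×L_2(2.3) + 1×L_3(2.3)
P(2.3) = 1.125125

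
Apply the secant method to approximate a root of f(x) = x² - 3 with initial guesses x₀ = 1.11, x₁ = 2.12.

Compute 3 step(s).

f(x) = x² - 3
x₀ = 1.11, x₁ = 2.12

Secant formula: x_{n+1} = x_n - f(x_n)(x_n - x_{n-1})/(f(x_n) - f(x_{n-1}))

Iteration 1:
  f(1.110000) = -1.767900
  f(2.120000) = 1.494400
  x_2 = 2.120000 - 1.494400×(2.120000 - 1.110000)/(1.494400 - (-1.767900))
       = 1.657337
Iteration 2:
  f(2.120000) = 1.494400
  f(1.657337) = -0.253233
  x_3 = 1.657337 - (-0.253233)×(1.657337 - 2.120000)/(-0.253233 - 1.494400)
       = 1.724377
Iteration 3:
  f(1.657337) = -0.253233
  f(1.724377) = -0.026523
  x_4 = 1.724377 - (-0.026523)×(1.724377 - 1.657337)/(-0.026523 - (-0.253233))
       = 1.732220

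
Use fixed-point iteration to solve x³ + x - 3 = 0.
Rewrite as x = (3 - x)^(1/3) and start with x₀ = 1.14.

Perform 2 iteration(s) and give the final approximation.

Equation: x³ + x - 3 = 0
Fixed-point form: x = (3 - x)^(1/3)
x₀ = 1.14

x_1 = g(1.140000) = 1.229809
x_2 = g(1.229809) = 1.209688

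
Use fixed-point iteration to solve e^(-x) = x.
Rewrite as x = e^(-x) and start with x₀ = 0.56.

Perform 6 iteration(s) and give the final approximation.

Equation: e^(-x) = x
Fixed-point form: x = e^(-x)
x₀ = 0.56

x_1 = g(0.560000) = 0.571209
x_2 = g(0.571209) = 0.564842
x_3 = g(0.564842) = 0.568450
x_4 = g(0.568450) = 0.566403
x_5 = g(0.566403) = 0.567563
x_6 = g(0.567563) = 0.566905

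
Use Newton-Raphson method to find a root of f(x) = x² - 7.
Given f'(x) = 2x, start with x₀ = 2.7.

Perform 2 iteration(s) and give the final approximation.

f(x) = x² - 7
f'(x) = 2x
x₀ = 2.7

Newton-Raphson formula: x_{n+1} = x_n - f(x_n)/f'(x_n)

Iteration 1:
  f(2.700000) = 0.290000
  f'(2.700000) = 5.400000
  x_1 = 2.700000 - 0.290000/5.400000 = 2.646296
Iteration 2:
  f(2.646296) = 0.002884
  f'(2.646296) = 5.292593
  x_2 = 2.646296 - 0.002884/5.292593 = 2.645751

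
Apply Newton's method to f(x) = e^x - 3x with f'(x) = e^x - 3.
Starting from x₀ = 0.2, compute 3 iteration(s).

f(x) = e^x - 3x
f'(x) = e^x - 3
x₀ = 0.2

Newton-Raphson formula: x_{n+1} = x_n - f(x_n)/f'(x_n)

Iteration 1:
  f(0.200000) = 0.621403
  f'(0.200000) = -1.778597
  x_1 = 0.200000 - 0.621403/(-1.778597) = 0.549378
Iteration 2:
  f(0.549378) = 0.084041
  f'(0.549378) = -1.267825
  x_2 = 0.549378 - 0.084041/(-1.267825) = 0.615666
Iteration 3:
  f(0.615666) = 0.003891
  f'(0.615666) = -1.149112
  x_3 = 0.615666 - 0.003891/(-1.149112) = 0.619052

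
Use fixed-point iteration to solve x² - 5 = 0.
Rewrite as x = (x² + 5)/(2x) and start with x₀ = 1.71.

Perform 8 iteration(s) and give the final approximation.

Equation: x² - 5 = 0
Fixed-point form: x = (x² + 5)/(2x)
x₀ = 1.71

x_1 = g(1.710000) = 2.316988
x_2 = g(2.316988) = 2.237481
x_3 = g(2.237481) = 2.236068
x_4 = g(2.236068) = 2.236068
x_5 = g(2.236068) = 2.236068
x_6 = g(2.236068) = 2.236068
x_7 = g(2.236068) = 2.236068
x_8 = g(2.236068) = 2.236068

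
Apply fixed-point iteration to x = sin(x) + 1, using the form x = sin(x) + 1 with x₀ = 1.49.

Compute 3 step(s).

Equation: x = sin(x) + 1
Fixed-point form: x = sin(x) + 1
x₀ = 1.49

x_1 = g(1.490000) = 1.996738
x_2 = g(1.996738) = 1.910650
x_3 = g(1.910650) = 1.942803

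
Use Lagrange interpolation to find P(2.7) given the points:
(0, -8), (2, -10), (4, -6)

Lagrange interpolation formula:
P(x) = Σ yᵢ × Lᵢ(x)
where Lᵢ(x) = Π_{j≠i} (x - xⱼ)/(xᵢ - xⱼ)

L_0(2.7) = (2.7 - 2)/(0 - 2) × (2.7 - 4)/(0 - 4) = -0.113750
L_1(2.7) = (2.7 - 0)/(2 - 0) × (2.7 - 4)/(2 - 4) = 0.877500
L_2(2.7) = (2.7 - 0)/(4 - 0) × (2.7 - 2)/(4 - 2) = 0.236250

P(2.7) = (-8)×L_0(2.7) + (-10)×L_1(2.7) + (-6)×L_2(2.7)
P(2.7) = -9.282500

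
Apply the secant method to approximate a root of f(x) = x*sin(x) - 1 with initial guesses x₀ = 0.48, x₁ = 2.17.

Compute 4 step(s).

f(x) = x*sin(x) - 1
x₀ = 0.48, x₁ = 2.17

Secant formula: x_{n+1} = x_n - f(x_n)(x_n - x_{n-1})/(f(x_n) - f(x_{n-1}))

Iteration 1:
  f(0.480000) = -0.778346
  f(2.170000) = 0.791953
  x_2 = 2.170000 - 0.791953×(2.170000 - 0.480000)/(0.791953 - (-0.778346))
       = 1.317678
Iteration 2:
  f(2.170000) = 0.791953
  f(1.317678) = 0.275691
  x_3 = 1.317678 - 0.275691×(1.317678 - 2.170000)/(0.275691 - 0.791953)
       = 0.862525
Iteration 3:
  f(1.317678) = 0.275691
  f(0.862525) = -0.344923
  x_4 = 0.862525 - (-0.344923)×(0.862525 - 1.317678)/(-0.344923 - 0.275691)
       = 1.115488
Iteration 4:
  f(0.862525) = -0.344923
  f(1.115488) = 0.001849
  x_5 = 1.115488 - 0.001849×(1.115488 - 0.862525)/(0.001849 - (-0.344923))
       = 1.114140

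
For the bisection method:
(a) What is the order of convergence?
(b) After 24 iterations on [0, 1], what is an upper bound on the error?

(a) Bisection has linear (order 1) convergence; the error is halved each step.

(b) Error bound = (b-a)/2^n = (1 - 0)/2^{24}
    = 1/2^{24}

(a) 1 (linear); (b) error ≤ 5.96e-08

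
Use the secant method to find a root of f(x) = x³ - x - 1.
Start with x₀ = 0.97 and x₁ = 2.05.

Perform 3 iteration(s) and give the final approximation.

f(x) = x³ - x - 1
x₀ = 0.97, x₁ = 2.05

Secant formula: x_{n+1} = x_n - f(x_n)(x_n - x_{n-1})/(f(x_n) - f(x_{n-1}))

Iteration 1:
  f(0.970000) = -1.057327
  f(2.050000) = 5.565125
  x_2 = 2.050000 - 5.565125×(2.050000 - 0.970000)/(5.565125 - (-1.057327))
       = 1.142431
Iteration 2:
  f(2.050000) = 5.565125
  f(1.142431) = -0.651390
  x_3 = 1.142431 - (-0.651390)×(1.142431 - 2.050000)/(-0.651390 - 5.565125)
       = 1.237529
Iteration 3:
  f(1.142431) = -0.651390
  f(1.237529) = -0.342280
  x_4 = 1.237529 - (-0.342280)×(1.237529 - 1.142431)/(-0.342280 - (-0.651390))
       = 1.342833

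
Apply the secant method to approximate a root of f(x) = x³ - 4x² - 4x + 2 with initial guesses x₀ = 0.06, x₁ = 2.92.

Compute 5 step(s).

f(x) = x³ - 4x² - 4x + 2
x₀ = 0.06, x₁ = 2.92

Secant formula: x_{n+1} = x_n - f(x_n)(x_n - x_{n-1})/(f(x_n) - f(x_{n-1}))

Iteration 1:
  f(0.060000) = 1.745816
  f(2.920000) = -18.888512
  x_2 = 2.920000 - (-18.888512)×(2.920000 - 0.060000)/(-18.888512 - 1.745816)
       = 0.301977
Iteration 2:
  f(2.920000) = -18.888512
  f(0.301977) = 0.454869
  x_3 = 0.301977 - 0.454869×(0.301977 - 2.920000)/(0.454869 - (-18.888512))
       = 0.363541
Iteration 3:
  f(0.301977) = 0.454869
  f(0.363541) = 0.065234
  x_4 = 0.363541 - 0.065234×(0.363541 - 0.301977)/(0.065234 - 0.454869)
       = 0.373848
Iteration 4:
  f(0.363541) = 0.065234
  f(0.373848) = -0.002193
  x_5 = 0.373848 - (-0.002193)×(0.373848 - 0.363541)/(-0.002193 - 0.065234)
       = 0.373513
Iteration 5:
  f(0.373848) = -0.002193
  f(0.373513) = 0.000010
  x_6 = 0.373513 - 0.000010×(0.373513 - 0.373848)/(0.000010 - (-0.002193))
       = 0.373514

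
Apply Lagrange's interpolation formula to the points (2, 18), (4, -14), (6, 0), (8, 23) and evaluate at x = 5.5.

Lagrange interpolation formula:
P(x) = Σ yᵢ × Lᵢ(x)
where Lᵢ(x) = Π_{j≠i} (x - xⱼ)/(xᵢ - xⱼ)

L_0(5.5) = (5.5 - 4)/(2 - 4) × (5.5 - 6)/(2 - 6) × (5.5 - 8)/(2 - 8) = -0.039062
L_1(5.5) = (5.5 - 2)/(4 - 2) × (5.5 - 6)/(4 - 6) × (5.5 - 8)/(4 - 8) = 0.273438
L_2(5.5) = (5.5 - 2)/(6 - 2) × (5.5 - 4)/(6 - 4) × (5.5 - 8)/(6 - 8) = 0.820312
L_3(5.5) = (5.5 - 2)/(8 - 2) × (5.5 - 4)/(8 - 4) × (5.5 - 6)/(8 - 6) = -0.054688

P(5.5) = 18×L_0(5.5) + (-14)×L_1(5.5) + 0×L_2(5.5) + 23×L_3(5.5)
P(5.5) = -5.789062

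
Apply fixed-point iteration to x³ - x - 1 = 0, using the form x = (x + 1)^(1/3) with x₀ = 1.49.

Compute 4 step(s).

Equation: x³ - x - 1 = 0
Fixed-point form: x = (x + 1)^(1/3)
x₀ = 1.49

x_1 = g(1.490000) = 1.355397
x_2 = g(1.355397) = 1.330520
x_3 = g(1.330520) = 1.325819
x_4 = g(1.325819) = 1.324927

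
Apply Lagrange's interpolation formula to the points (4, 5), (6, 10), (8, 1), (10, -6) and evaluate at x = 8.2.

Lagrange interpolation formula:
P(x) = Σ yᵢ × Lᵢ(x)
where Lᵢ(x) = Π_{j≠i} (x - xⱼ)/(xᵢ - xⱼ)

L_0(8.2) = (8.2 - 6)/(4 - 6) × (8.2 - 8)/(4 - 8) × (8.2 - 10)/(4 - 10) = 0.016500
L_1(8.2) = (8.2 - 4)/(6 - 4) × (8.2 - 8)/(6 - 8) × (8.2 - 10)/(6 - 10) = -0.094500
L_2(8.2) = (8.2 - 4)/(8 - 4) × (8.2 - 6)/(8 - 6) × (8.2 - 10)/(8 - 10) = 1.039500
L_3(8.2) = (8.2 - 4)/(10 - 4) × (8.2 - 6)/(10 - 6) × (8.2 - 8)/(10 - 8) = 0.038500

P(8.2) = 5×L_0(8.2) + 10×L_1(8.2) + 1×L_2(8.2) + (-6)×L_3(8.2)
P(8.2) = -0.054000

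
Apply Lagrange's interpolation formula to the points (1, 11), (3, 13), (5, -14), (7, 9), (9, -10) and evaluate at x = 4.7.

Lagrange interpolation formula:
P(x) = Σ yᵢ × Lᵢ(x)
where Lᵢ(x) = Π_{j≠i} (x - xⱼ)/(xᵢ - xⱼ)

L_0(4.7) = (4.7 - 3)/(1 - 3) × (4.7 - 5)/(1 - 5) × (4.7 - 7)/(1 - 7) × (4.7 - 9)/(1 - 9) = -0.013135
L_1(4.7) = (4.7 - 1)/(3 - 1) × (4.7 - 5)/(3 - 5) × (4.7 - 7)/(3 - 7) × (4.7 - 9)/(3 - 9) = 0.114353
L_2(4.7) = (4.7 - 1)/(5 - 1) × (4.7 - 3)/(5 - 3) × (4.7 - 7)/(5 - 7) × (4.7 - 9)/(5 - 9) = 0.972002
L_3(4.7) = (4.7 - 1)/(7 - 1) × (4.7 - 3)/(7 - 3) × (4.7 - 5)/(7 - 5) × (4.7 - 9)/(7 - 9) = -0.084522
L_4(4.7) = (4.7 - 1)/(9 - 1) × (4.7 - 3)/(9 - 3) × (4.7 - 5)/(9 - 5) × (4.7 - 7)/(9 - 7) = 0.011302

P(4.7) = 11×L_0(4.7) + 13×L_1(4.7) + (-14)×L_2(4.7) + 9×L_3(4.7) + (-10)×L_4(4.7)
P(4.7) = -13.139638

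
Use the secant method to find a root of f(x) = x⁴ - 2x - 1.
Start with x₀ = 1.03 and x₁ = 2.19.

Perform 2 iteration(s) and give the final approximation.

f(x) = x⁴ - 2x - 1
x₀ = 1.03, x₁ = 2.19

Secant formula: x_{n+1} = x_n - f(x_n)(x_n - x_{n-1})/(f(x_n) - f(x_{n-1}))

Iteration 1:
  f(1.030000) = -1.934491
  f(2.190000) = 17.622575
  x_2 = 2.190000 - 17.622575×(2.190000 - 1.030000)/(17.622575 - (-1.934491))
       = 1.144742
Iteration 2:
  f(2.190000) = 17.622575
  f(1.144742) = -1.572248
  x_3 = 1.144742 - (-1.572248)×(1.144742 - 2.190000)/(-1.572248 - 17.622575)
       = 1.230359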